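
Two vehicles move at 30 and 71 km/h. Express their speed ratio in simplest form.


Ratio = 30:71
GCD = 1
Simplified = 30:71
Time ratio (same distance) = 71:30
Speed ratio = 30:71

30:71


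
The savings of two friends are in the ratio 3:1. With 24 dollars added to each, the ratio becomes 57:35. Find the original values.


Let A = 3k, B = 1k.
(3k + 24) / (1k + 24) = 57/35
Cross-multiply: 35(3k + 24) = 57(1k + 24)
105k + 840 = 57k + 1368
105k - 57k = 1368 - 840
48k = 528
k = 528/48 = 11
A = 3×11 = 33, B = 1×11 = 11
= A = 33, B = 11

A = 33, B = 11


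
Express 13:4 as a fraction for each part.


Total parts = 13 + 4 = 17
First part: 13/17 = 13/17
Second part: 4/17 = 4/17
= 13/17 and 4/17

13/17 and 4/17


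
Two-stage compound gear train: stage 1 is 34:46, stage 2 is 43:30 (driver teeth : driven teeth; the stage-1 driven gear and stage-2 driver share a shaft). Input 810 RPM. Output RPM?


Stage 1: RPM_B = RPM_A × t_A/t_B = 810 × 34/46 = 27540/46 ≈ 598.70
B and C share a shaft → RPM_C = RPM_B
Stage 2: RPM_D = RPM_C × t_C/t_D = RPM_A × (t_A×t_C)/(t_B×t_D)
Overall ratio = (34×43)/(46×30) = 1462/1380
RPM_D = 810 × 1462/1380 = 1184220/1380
≈ 858.13 RPM

858.13 RPM


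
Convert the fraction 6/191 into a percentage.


Percentage = (part / whole) × 100
= (6 / 191) × 100
≈ 3.14%

3.14%


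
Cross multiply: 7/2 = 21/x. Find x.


Cross multiply: 7 × x = 2 × 21
7x = 42
x = 42 / 7
= 6.00

6.00


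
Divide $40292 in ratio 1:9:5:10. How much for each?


Total parts = 1 + 9 + 5 + 10 = 25
Part 1: 40292 × 1/25 = 1611.68
Part 2: 40292 × 9/25 = 14505.12
Part 3: 40292 × 5/25 = 8058.40
Part 4: 40292 × 10/25 = 16116.80
= Part 1: $1611.68, Part 2: $14505.12, Part 3: $8058.40, Part 4: $16116.80

Part 1: $1611.68, Part 2: $14505.12, Part 3: $8058.40, Part 4: $16116.80


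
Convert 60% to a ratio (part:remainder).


60% means 60 parts out of 100; remainder = 40
Part : remainder = 60:40
GCD = 20
= 3:2

3:2


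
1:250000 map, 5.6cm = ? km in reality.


Real distance = map distance × scale
= 5.6cm × 250000
= 1400000 cm = 14000.0 m
= 14.000 km

14.000 km


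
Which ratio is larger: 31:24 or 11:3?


31/24 = 1.2917
11/3 = 3.6667
1.2917 < 3.6667, so 31:24 is less
= 11:3

11:3


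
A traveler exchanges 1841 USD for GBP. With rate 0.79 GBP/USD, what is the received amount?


Amount × rate = 1841 × 0.79
= 1454.39 GBP

1454.39 GBP


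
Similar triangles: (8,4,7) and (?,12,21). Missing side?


Scale factor = 12/4 = 3
Missing side = 8 × 3
= 24.0

24.0


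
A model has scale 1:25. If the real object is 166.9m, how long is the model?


Model size = real / scale
= 166.9 / 25
= 6.6760 m

6.6760 m


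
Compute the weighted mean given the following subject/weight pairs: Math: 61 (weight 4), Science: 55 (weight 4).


Numerator = 61×4 + 55×4
= 244 + 220
= 464
Total weight = 8
Weighted avg = 464/8
= 58.00

58.00


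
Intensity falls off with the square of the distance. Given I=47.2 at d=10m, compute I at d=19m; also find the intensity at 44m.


I₁d₁² = I₂d₂²
I at 19m = 47.2 × (10/19)² = 47.2 × 100/361 = 4720/361 ≈ 13.0748
I at 44m = 47.2 × (10/44)² = 47.2 × 100/1936 = 4720/1936 ≈ 2.4380
= 13.0748 and 2.4380

13.0748 and 2.4380


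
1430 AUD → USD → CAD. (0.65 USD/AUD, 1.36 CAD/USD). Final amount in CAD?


Step 1: 1430 AUD × 0.65 = 929.50 USD
Step 2: 929.50 USD × 1.36 = 1264.12 CAD
Implied rate AUD→CAD = 0.65 × 1.36 = 0.8840
= 1264.12 CAD

1264.12 CAD


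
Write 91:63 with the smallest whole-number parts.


GCD(91, 63) = 7
91/7 : 63/7
= 13:9

13:9


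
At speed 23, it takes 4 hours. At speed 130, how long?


Inverse proportion: x × y = constant
k = 23 × 4 = 92
y₂ = k / 130 = 92 / 130
= 0.71

0.71


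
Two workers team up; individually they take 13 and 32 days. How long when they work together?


Rate of A = 1/13 per day
Rate of B = 1/32 per day
Combined rate = 1/13 + 1/32 = 45/416 ≈ 0.1082 per day
Days = 1 / combined rate = 416/45
≈ 9.24 days

9.24 days


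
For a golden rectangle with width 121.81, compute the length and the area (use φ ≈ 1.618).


φ = (1 + √5) / 2 ≈ 1.618
Length = width × φ = 121.81 × 1.618 = 197.08858
≈ 197.09
Area = width × length = 121.81 × 197.08858 = 24007.3599298 ≈ 24007.36
= Length: 197.09, Area: 24007.36

Length: 197.09, Area: 24007.36


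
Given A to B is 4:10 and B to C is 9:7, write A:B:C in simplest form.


Match B: multiply A:B by 9 → 36:90
Multiply B:C by 10 → 90:70
Combined: 36:90:70
GCD = 2
= 18:45:35

18:45:35


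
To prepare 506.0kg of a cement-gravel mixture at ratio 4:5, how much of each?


Total parts = 4 + 5 = 9
cement: 506.0 × 4/9 = 224.9kg
gravel: 506.0 × 5/9 = 281.1kg
= 224.9kg and 281.1kg

224.9kg and 281.1kg


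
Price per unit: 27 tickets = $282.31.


Unit rate = total / quantity
= 282.31 / 27
= $10.46 per unit

$10.46 per unit


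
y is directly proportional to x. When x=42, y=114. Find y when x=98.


Direct proportion: y/x = constant
k = 114/42 ≈ 2.7143
y₂ = k × 98 = 114 × 98 / 42 = 11172/42
= 266.00

266.00


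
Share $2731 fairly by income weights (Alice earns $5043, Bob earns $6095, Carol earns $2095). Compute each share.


Total income = 5043 + 6095 + 2095 = $13233
Alice: $2731 × 5043/13233 = $1040.76
Bob: $2731 × 6095/13233 = $1257.87
Carol: $2731 × 2095/13233 = $432.36
= Alice: $1040.76, Bob: $1257.87, Carol: $432.36

Alice: $1040.76, Bob: $1257.87, Carol: $432.36


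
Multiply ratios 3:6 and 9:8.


Compound ratio = (3×9) : (6×8)
= 27:48
GCD = 3
= 9:16

9:16


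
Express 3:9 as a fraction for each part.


Total parts = 3 + 9 = 12
First part: 3/12 = 1/4
Second part: 9/12 = 3/4
= 1/4 and 3/4

1/4 and 3/4


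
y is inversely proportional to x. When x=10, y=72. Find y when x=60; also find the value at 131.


Inverse proportion: x × y = constant
k = 10 × 72 = 720
At x=60: k/60 = 12.00
At x=131: k/131 = 5.50
= 12.00 and 5.50

12.00 and 5.50


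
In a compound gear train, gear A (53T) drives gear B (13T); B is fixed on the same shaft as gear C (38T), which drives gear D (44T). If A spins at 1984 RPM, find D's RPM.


Stage 1: RPM_B = RPM_A × t_A/t_B = 1984 × 53/13 = 105152/13 ≈ 8088.62
B and C share a shaft → RPM_C = RPM_B
Stage 2: RPM_D = RPM_C × t_C/t_D = RPM_A × (t_A×t_C)/(t_B×t_D)
Overall ratio = (53×38)/(13×44) = 2014/572
RPM_D = 1984 × 2014/572 = 3995776/572
≈ 6985.62 RPM

6985.62 RPM


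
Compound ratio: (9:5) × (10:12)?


Compound ratio = (9×10) : (5×12)
= 90:60
GCD = 30
= 3:2

3:2


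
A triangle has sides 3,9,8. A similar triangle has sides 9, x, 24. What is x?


Scale factor = 9/3 = 3
Missing side = 9 × 3
= 27.0

27.0


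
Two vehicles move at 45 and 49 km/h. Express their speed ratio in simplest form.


Ratio = 45:49
GCD = 1
Simplified = 45:49
Time ratio (same distance) = 49:45
Speed ratio = 45:49

45:49


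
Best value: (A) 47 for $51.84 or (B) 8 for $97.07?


Deal A: $51.84/47 = $1.1030/unit
Deal B: $97.07/8 = $12.1338/unit
A is cheaper per unit
= Deal A

Deal A


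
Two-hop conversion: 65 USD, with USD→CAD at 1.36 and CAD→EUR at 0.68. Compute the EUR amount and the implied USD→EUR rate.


Step 1: 65 USD × 1.36 = 88.40 CAD
Step 2: 88.40 CAD × 0.68 = 60.11 EUR
Implied rate USD→EUR = 1.36 × 0.68 = 0.9248
= 60.11 EUR; implied rate 0.9248 EUR/USD

60.11 EUR; implied rate 0.9248 EUR/USD


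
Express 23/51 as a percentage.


Percentage = (part / whole) × 100
= (23 / 51) × 100
≈ 45.10%

45.10%


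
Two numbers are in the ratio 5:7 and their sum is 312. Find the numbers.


Let A = 5k, B = 7k.
5k + 7k = 312
12k = 312 → k = 312/12 = 26
A = 5×26 = 130, B = 7×26 = 182
= A = 130, B = 182

A = 130, B = 182


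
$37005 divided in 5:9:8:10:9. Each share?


Total parts = 5 + 9 + 8 + 10 + 9 = 41
Part 1: 37005 × 5/41 = 4512.80
Part 2: 37005 × 9/41 = 8123.05
Part 3: 37005 × 8/41 = 7220.49
Part 4: 37005 × 10/41 = 9025.61
Part 5: 37005 × 9/41 = 8123.05
= Part 1: $4512.80, Part 2: $8123.05, Part 3: $7220.49, Part 4: $9025.61, Part 5: $8123.05

Part 1: $4512.80, Part 2: $8123.05, Part 3: $7220.49, Part 4: $9025.61, Part 5: $8123.05


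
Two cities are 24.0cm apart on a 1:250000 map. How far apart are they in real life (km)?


Real distance = map distance × scale
= 24.0cm × 250000
= 6000000 cm = 60000.0 m
= 60.000 km

60.000 km


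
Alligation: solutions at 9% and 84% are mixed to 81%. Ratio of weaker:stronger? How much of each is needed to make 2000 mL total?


Let x parts of 9% mix with y parts of 84%.
9x + 84y = 81(x + y)
9x + 84y = 81x + 81y
x(9 - 81) = y(81 - 84)
x/y = (84 - 81)/(81 - 9) = 3/72
Simplify: 1:24
Total parts = 25; one part = 2000/25 = 80.00 mL
9% solution: 1×80.00 = 80.00 mL
84% solution: 24×80.00 = 1920.00 mL
= ratio 1:24; 80.00 mL and 1920.00 mL

ratio 1:24; 80.00 mL and 1920.00 mL


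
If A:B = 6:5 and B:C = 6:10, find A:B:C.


Match B: multiply A:B by 6 → 36:30
Multiply B:C by 5 → 30:50
Combined: 36:30:50
GCD = 2
= 18:15:25

18:15:25


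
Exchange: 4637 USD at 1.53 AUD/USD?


Amount × rate = 4637 × 1.53
= 7094.61 AUD

7094.61 AUD


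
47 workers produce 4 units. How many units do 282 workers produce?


Direct proportion: y/x = constant
k = 4/47 ≈ 0.0851
y₂ = k × 282 = 4 × 282 / 47 = 1128/47
= 24.00

24.00


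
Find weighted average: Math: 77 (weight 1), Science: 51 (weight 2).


Numerator = 77×1 + 51×2
= 77 + 102
= 179
Total weight = 3
Weighted avg = 179/3
= 59.67

59.67


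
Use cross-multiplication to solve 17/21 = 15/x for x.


Cross multiply: 17 × x = 21 × 15
17x = 315
x = 315 / 17
= 18.53

18.53


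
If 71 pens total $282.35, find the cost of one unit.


Unit rate = total / quantity
= 282.35 / 71
= $3.98 per unit

$3.98 per unit


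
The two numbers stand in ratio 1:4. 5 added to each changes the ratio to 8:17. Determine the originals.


Let A = 1k, B = 4k.
(1k + 5) / (4k + 5) = 8/17
Cross-multiply: 17(1k + 5) = 8(4k + 5)
17k + 85 = 32k + 40
17k - 32k = 40 - 85
-15k = -45
k = -45/-15 = 3
A = 1×3 = 3, B = 4×3 = 12
= A = 3, B = 12

A = 3, B = 12


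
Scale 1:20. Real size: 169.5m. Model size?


Model size = real / scale
= 169.5 / 20
= 8.4750 m

8.4750 m


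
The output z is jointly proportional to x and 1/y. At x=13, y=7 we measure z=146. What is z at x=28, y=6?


z = k·x/y
Solve for k using the known point: k = z·y/x = 146×7/13 = 1022/13 ≈ 78.6154
Now evaluate at x=28, y=6:
z = k × 28 / 6 = (1022 × 28) / (13 × 6) = 28616/78
≈ 366.8718

366.8718


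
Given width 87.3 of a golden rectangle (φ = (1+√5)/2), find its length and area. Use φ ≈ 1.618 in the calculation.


φ = (1 + √5) / 2 ≈ 1.618
Length = width × φ = 87.3 × 1.618 = 141.2514
≈ 141.25
Area = width × length = 87.3 × 141.2514 = 12331.24722 ≈ 12331.25
= Length: 141.25, Area: 12331.25

Length: 141.25, Area: 12331.25


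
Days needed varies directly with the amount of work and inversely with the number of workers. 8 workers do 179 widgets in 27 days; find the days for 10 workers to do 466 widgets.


Days ∝ work / workers, so d₂ = d₁ × (m₁/m₂) × (w₂/w₁)
Workers factor (inverse): 8/10 = 0.8000
Work factor (direct): 466/179 ≈ 2.6034
d₂ = 27 × 8/10 × 466/179 = (27 × 8 × 466) / (10 × 179) = 100656/1790
≈ 56.23 days

56.23 days


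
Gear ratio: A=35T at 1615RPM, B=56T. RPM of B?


Gear ratio = 35:56 = 5:8
RPM_B = RPM_A × (teeth_A / teeth_B)
= 1615 × (35/56)
= 1009.4 RPM

1009.4 RPM


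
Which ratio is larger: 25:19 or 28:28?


25/19 = 1.3158
28/28 = 1.0000
1.3158 > 1.0000, so 25:19 is greater
= 25:19

25:19


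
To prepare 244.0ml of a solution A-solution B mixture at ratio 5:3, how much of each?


Total parts = 5 + 3 = 8
solution A: 244.0 × 5/8 = 152.5ml
solution B: 244.0 × 3/8 = 91.5ml
= 152.5ml and 91.5ml

152.5ml and 91.5ml


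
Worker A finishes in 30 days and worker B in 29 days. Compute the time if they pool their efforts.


Rate of A = 1/30 per day
Rate of B = 1/29 per day
Combined rate = 1/30 + 1/29 = 59/870 ≈ 0.0678 per day
Days = 1 / combined rate = 870/59
≈ 14.75 days

14.75 days


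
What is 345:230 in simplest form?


GCD(345, 230) = 115
345/115 : 230/115
= 3:2

3:2


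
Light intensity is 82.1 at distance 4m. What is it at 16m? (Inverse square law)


I₁d₁² = I₂d₂²
I₂ = I₁ × (d₁/d₂)²
= 82.1 × (4/16)²
= 82.1 × 16/256
= 1313.6/256
≈ 5.1313

5.1313


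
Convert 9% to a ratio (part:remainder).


9% means 9 parts out of 100; remainder = 91
Part : remainder = 9:91
GCD = 1
= 9:91

9:91


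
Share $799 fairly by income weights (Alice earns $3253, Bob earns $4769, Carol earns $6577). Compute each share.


Total income = 3253 + 4769 + 6577 = $14599
Alice: $799 × 3253/14599 = $178.04
Bob: $799 × 4769/14599 = $261.01
Carol: $799 × 6577/14599 = $359.96
= Alice: $178.04, Bob: $261.01, Carol: $359.96

Alice: $178.04, Bob: $261.01, Carol: $359.96


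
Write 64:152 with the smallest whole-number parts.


GCD(64, 152) = 8
64/8 : 152/8
= 8:19

8:19


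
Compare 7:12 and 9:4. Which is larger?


7/12 = 0.5833
9/4 = 2.2500
0.5833 < 2.2500, so 7:12 is less
= 9:4

9:4


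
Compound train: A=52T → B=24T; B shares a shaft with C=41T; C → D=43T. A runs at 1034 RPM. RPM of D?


Stage 1: RPM_B = RPM_A × t_A/t_B = 1034 × 52/24 = 53768/24 ≈ 2240.33
B and C share a shaft → RPM_C = RPM_B
Stage 2: RPM_D = RPM_C × t_C/t_D = RPM_A × (t_A×t_C)/(t_B×t_D)
Overall ratio = (52×41)/(24×43) = 2132/1032
RPM_D = 1034 × 2132/1032 = 2204488/1032
≈ 2136.13 RPM

2136.13 RPM


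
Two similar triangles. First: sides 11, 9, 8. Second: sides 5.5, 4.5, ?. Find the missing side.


Scale factor = 5.5/11 = 0.5
Missing side = 8 × 0.5
= 4.0

4.0


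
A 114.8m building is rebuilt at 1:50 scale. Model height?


Model size = real / scale
= 114.8 / 50
= 2.2960 m

2.2960 m


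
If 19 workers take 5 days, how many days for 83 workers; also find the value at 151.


Inverse proportion: x × y = constant
k = 19 × 5 = 95
At x=83: k/83 = 1.14
At x=151: k/151 = 0.63
= 1.14 and 0.63

1.14 and 0.63


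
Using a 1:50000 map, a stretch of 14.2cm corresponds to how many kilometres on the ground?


Real distance = map distance × scale
= 14.2cm × 50000
= 710000 cm = 7100.0 m
= 7.100 km

7.100 km


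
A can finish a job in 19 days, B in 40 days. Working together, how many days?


Rate of A = 1/19 per day
Rate of B = 1/40 per day
Combined rate = 1/19 + 1/40 = 59/760 ≈ 0.0776 per day
Days = 1 / combined rate = 760/59
≈ 12.88 days

12.88 days


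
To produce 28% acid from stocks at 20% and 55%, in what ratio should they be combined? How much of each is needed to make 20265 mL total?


Let x parts of 20% mix with y parts of 55%.
20x + 55y = 28(x + y)
20x + 55y = 28x + 28y
x(20 - 28) = y(28 - 55)
x/y = (55 - 28)/(28 - 20) = 27/8
Simplify: 27:8
Total parts = 35; one part = 20265/35 = 579.00 mL
20% solution: 27×579.00 = 15633.00 mL
55% solution: 8×579.00 = 4632.00 mL
= ratio 27:8; 15633.00 mL and 4632.00 mL

ratio 27:8; 15633.00 mL and 4632.00 mL


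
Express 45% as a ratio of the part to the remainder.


45% means 45 parts out of 100; remainder = 55
Part : remainder = 45:55
GCD = 5
= 9:11

9:11


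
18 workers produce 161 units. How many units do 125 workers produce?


Direct proportion: y/x = constant
k = 161/18 ≈ 8.9444
y₂ = k × 125 = 161 × 125 / 18 = 20125/18
≈ 1118.06

1118.06


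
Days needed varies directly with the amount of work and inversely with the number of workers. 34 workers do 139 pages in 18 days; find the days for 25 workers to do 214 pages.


Days ∝ work / workers, so d₂ = d₁ × (m₁/m₂) × (w₂/w₁)
Workers factor (inverse): 34/25 = 1.3600
Work factor (direct): 214/139 ≈ 1.5396
d₂ = 18 × 34/25 × 214/139 = (18 × 34 × 214) / (25 × 139) = 130968/3475
≈ 37.69 days

37.69 days


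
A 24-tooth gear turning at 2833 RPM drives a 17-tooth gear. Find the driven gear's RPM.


Gear ratio = 24:17 = 24:17
RPM_B = RPM_A × (teeth_A / teeth_B)
= 2833 × (24/17)
= 3999.5 RPM

3999.5 RPM


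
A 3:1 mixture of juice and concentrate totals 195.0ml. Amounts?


Total parts = 3 + 1 = 4
juice: 195.0 × 3/4 = 146.3ml
concentrate: 195.0 × 1/4 = 48.8ml
= 146.3ml and 48.8ml

146.3ml and 48.8ml


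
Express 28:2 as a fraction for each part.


Total parts = 28 + 2 = 30
First part: 28/30 = 14/15
Second part: 2/30 = 1/15
= 14/15 and 1/15

14/15 and 1/15


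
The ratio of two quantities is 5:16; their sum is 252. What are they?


Let A = 5k, B = 16k.
5k + 16k = 252
21k = 252 → k = 252/21 = 12
A = 5×12 = 60, B = 16×12 = 192
= A = 60, B = 192

A = 60, B = 192


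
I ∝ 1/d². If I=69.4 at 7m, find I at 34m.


I₁d₁² = I₂d₂²
I₂ = I₁ × (d₁/d₂)²
= 69.4 × (7/34)²
= 69.4 × 49/1156
= 3400.6/1156
≈ 2.9417

2.9417


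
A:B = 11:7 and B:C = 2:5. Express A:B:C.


Match B: multiply A:B by 2 → 22:14
Multiply B:C by 7 → 14:35
Combined: 22:14:35
GCD = 1
= 22:14:35

22:14:35


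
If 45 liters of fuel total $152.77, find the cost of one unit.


Unit rate = total / quantity
= 152.77 / 45
= $3.39 per unit

$3.39 per unit


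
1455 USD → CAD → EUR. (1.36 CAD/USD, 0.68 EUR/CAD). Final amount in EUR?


Step 1: 1455 USD × 1.36 = 1978.80 CAD
Step 2: 1978.80 CAD × 0.68 = 1345.58 EUR
Implied rate USD→EUR = 1.36 × 0.68 = 0.9248
= 1345.58 EUR

1345.58 EUR


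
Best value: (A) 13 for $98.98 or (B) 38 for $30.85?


Deal A: $98.98/13 = $7.6138/unit
Deal B: $30.85/38 = $0.8118/unit
B is cheaper per unit
= Deal B

Deal B


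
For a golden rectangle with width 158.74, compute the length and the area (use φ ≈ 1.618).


φ = (1 + √5) / 2 ≈ 1.618
Length = width × φ = 158.74 × 1.618 = 256.84132
≈ 256.84
Area = width × length = 158.74 × 256.84132 = 40770.9911368 ≈ 40770.99
= Length: 256.84, Area: 40770.99

Length: 256.84, Area: 40770.99


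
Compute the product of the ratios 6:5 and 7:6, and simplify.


Compound ratio = (6×7) : (5×6)
= 42:30
GCD = 6
= 7:5

7:5


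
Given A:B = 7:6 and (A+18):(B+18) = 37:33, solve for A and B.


Let A = 7k, B = 6k.
(7k + 18) / (6k + 18) = 37/33
Cross-multiply: 33(7k + 18) = 37(6k + 18)
231k + 594 = 222k + 666
231k - 222k = 666 - 594
9k = 72
k = 72/9 = 8
A = 7×8 = 56, B = 6×8 = 48
= A = 56, B = 48

A = 56, B = 48


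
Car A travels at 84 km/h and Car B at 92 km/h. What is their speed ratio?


Ratio = 84:92
GCD = 4
Simplified = 21:23
Time ratio (same distance) = 23:21
Speed ratio = 21:23

21:23


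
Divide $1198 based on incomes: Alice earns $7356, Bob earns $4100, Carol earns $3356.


Total income = 7356 + 4100 + 3356 = $14812
Alice: $1198 × 7356/14812 = $594.96
Bob: $1198 × 4100/14812 = $331.61
Carol: $1198 × 3356/14812 = $271.43
= Alice: $594.96, Bob: $331.61, Carol: $271.43

Alice: $594.96, Bob: $331.61, Carol: $271.43


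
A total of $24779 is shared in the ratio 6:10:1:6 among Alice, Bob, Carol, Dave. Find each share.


Total parts = 6 + 10 + 1 + 6 = 23
Alice: 24779 × 6/23 = 6464.09
Bob: 24779 × 10/23 = 10773.48
Carol: 24779 × 1/23 = 1077.35
Dave: 24779 × 6/23 = 6464.09
= Alice: $6464.09, Bob: $10773.48, Carol: $1077.35, Dave: $6464.09

Alice: $6464.09, Bob: $10773.48, Carol: $1077.35, Dave: $6464.09


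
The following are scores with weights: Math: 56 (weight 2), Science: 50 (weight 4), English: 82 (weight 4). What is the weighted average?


Numerator = 56×2 + 50×4 + 82×4
= 112 + 200 + 328
= 640
Total weight = 10
Weighted avg = 640/10
= 64.00

64.00


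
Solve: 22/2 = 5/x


Cross multiply: 22 × x = 2 × 5
22x = 10
x = 10 / 22
= 0.45

0.45


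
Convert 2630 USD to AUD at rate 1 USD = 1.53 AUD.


Amount × rate = 2630 × 1.53
= 4023.90 AUD

4023.90 AUD


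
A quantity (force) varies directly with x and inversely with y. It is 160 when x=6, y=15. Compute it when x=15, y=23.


z = k·x/y
Solve for k using the known point: k = z·y/x = 160×15/6 = 2400/6 = 400.0000
Now evaluate at x=15, y=23:
z = k × 15 / 23 = (2400 × 15) / (6 × 23) = 36000/138
≈ 260.8696

260.8696


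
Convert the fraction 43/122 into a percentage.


Percentage = (part / whole) × 100
= (43 / 122) × 100
≈ 35.25%

35.25%


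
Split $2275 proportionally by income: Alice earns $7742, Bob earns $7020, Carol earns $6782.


Total income = 7742 + 7020 + 6782 = $21544
Alice: $2275 × 7742/21544 = $817.54
Bob: $2275 × 7020/21544 = $741.30
Carol: $2275 × 6782/21544 = $716.16
= Alice: $817.54, Bob: $741.30, Carol: $716.16

Alice: $817.54, Bob: $741.30, Carol: $716.16


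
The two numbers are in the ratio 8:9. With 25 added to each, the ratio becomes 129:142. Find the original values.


Let A = 8k, B = 9k.
(8k + 25) / (9k + 25) = 129/142
Cross-multiply: 142(8k + 25) = 129(9k + 25)
1136k + 3550 = 1161k + 3225
1136k - 1161k = 3225 - 3550
-25k = -325
k = -325/-25 = 13
A = 8×13 = 104, B = 9×13 = 117
= A = 104, B = 117

A = 104, B = 117


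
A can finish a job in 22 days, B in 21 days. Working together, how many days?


Rate of A = 1/22 per day
Rate of B = 1/21 per day
Combined rate = 1/22 + 1/21 = 43/462 ≈ 0.0931 per day
Days = 1 / combined rate = 462/43
≈ 10.74 days

10.74 days


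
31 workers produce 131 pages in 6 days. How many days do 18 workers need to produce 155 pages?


Days ∝ work / workers, so d₂ = d₁ × (m₁/m₂) × (w₂/w₁)
Workers factor (inverse): 31/18 ≈ 1.7222
Work factor (direct): 155/131 ≈ 1.1832
d₂ = 6 × 31/18 × 155/131 = (6 × 31 × 155) / (18 × 131) = 28830/2358
≈ 12.23 days

12.23 days


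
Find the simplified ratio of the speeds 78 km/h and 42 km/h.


Ratio = 78:42
GCD = 6
Simplified = 13:7
Time ratio (same distance) = 7:13
Speed ratio = 13:7

13:7


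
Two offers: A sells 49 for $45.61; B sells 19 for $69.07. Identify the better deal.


Deal A: $45.61/49 = $0.9308/unit
Deal B: $69.07/19 = $3.6353/unit
A is cheaper per unit
= Deal A

Deal A


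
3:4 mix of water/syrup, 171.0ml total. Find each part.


Total parts = 3 + 4 = 7
water: 171.0 × 3/7 = 73.3ml
syrup: 171.0 × 4/7 = 97.7ml
= 73.3ml and 97.7ml

73.3ml and 97.7ml


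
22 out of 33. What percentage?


Percentage = (part / whole) × 100
= (22 / 33) × 100
≈ 66.67%

66.67%


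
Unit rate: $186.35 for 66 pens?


Unit rate = total / quantity
= 186.35 / 66
= $2.82 per unit

$2.82 per unit


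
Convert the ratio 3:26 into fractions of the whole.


Total parts = 3 + 26 = 29
First part: 3/29 = 3/29
Second part: 26/29 = 26/29
= 3/29 and 26/29

3/29 and 26/29


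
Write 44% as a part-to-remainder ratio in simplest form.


44% means 44 parts out of 100; remainder = 56
Part : remainder = 44:56
GCD = 4
= 11:14

11:14


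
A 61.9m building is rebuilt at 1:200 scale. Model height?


Model size = real / scale
= 61.9 / 200
= 0.3095 m

0.3095 m


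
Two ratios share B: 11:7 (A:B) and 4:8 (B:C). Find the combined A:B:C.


Match B: multiply A:B by 4 → 44:28
Multiply B:C by 7 → 28:56
Combined: 44:28:56
GCD = 4
= 11:7:14

11:7:14


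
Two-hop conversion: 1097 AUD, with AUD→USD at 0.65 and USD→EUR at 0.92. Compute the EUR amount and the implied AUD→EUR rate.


Step 1: 1097 AUD × 0.65 = 713.05 USD
Step 2: 713.05 USD × 0.92 = 656.01 EUR
Implied rate AUD→EUR = 0.65 × 0.92 = 0.5980
= 656.01 EUR; implied rate 0.5980 EUR/AUD

656.01 EUR; implied rate 0.5980 EUR/AUD


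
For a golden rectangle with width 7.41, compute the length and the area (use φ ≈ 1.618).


φ = (1 + √5) / 2 ≈ 1.618
Length = width × φ = 7.41 × 1.618 = 11.98938
≈ 11.99
Area = width × length = 7.41 × 11.98938 = 88.8413058 ≈ 88.84
= Length: 11.99, Area: 88.84

Length: 11.99, Area: 88.84


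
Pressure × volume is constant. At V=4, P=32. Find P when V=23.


Inverse proportion: x × y = constant
k = 4 × 32 = 128
y₂ = k / 23 = 128 / 23
= 5.57

5.57


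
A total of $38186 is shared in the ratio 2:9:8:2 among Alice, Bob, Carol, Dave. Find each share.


Total parts = 2 + 9 + 8 + 2 = 21
Alice: 38186 × 2/21 = 3636.76
Bob: 38186 × 9/21 = 16365.43
Carol: 38186 × 8/21 = 14547.05
Dave: 38186 × 2/21 = 3636.76
= Alice: $3636.76, Bob: $16365.43, Carol: $14547.05, Dave: $3636.76

Alice: $3636.76, Bob: $16365.43, Carol: $14547.05, Dave: $3636.76


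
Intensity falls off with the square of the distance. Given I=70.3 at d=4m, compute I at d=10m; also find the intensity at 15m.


I₁d₁² = I₂d₂²
I at 10m = 70.3 × (4/10)² = 70.3 × 16/100 = 1124.8/100 = 11.2480
I at 15m = 70.3 × (4/15)² = 70.3 × 16/225 = 1124.8/225 ≈ 4.9991
= 11.2480 and 4.9991

11.2480 and 4.9991


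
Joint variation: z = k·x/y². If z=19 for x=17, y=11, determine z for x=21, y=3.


z = k·x/y²
Solve for k using the known point: k = z·y²/x = 19×121/17 = 2299/17 ≈ 135.2353
Now evaluate at x=21, y=3:
z = k × 21 / 9 = (2299 × 21) / (17 × 9) = 48279/153
≈ 315.5490

315.5490


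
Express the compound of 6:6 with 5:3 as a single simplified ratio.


Compound ratio = (6×5) : (6×3)
= 30:18
GCD = 6
= 5:3

5:3


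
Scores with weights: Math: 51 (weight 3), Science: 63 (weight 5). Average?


Numerator = 51×3 + 63×5
= 153 + 315
= 468
Total weight = 8
Weighted avg = 468/8
= 58.50

58.50


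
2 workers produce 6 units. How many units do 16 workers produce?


Direct proportion: y/x = constant
k = 6/2 = 3.0000
y₂ = k × 16 = 6 × 16 / 2 = 96/2
= 48.00

48.00


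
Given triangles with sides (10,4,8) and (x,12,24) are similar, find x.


Scale factor = 12/4 = 3
Missing side = 10 × 3
= 30.0

30.0


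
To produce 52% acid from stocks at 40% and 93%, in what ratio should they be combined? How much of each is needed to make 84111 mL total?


Let x parts of 40% mix with y parts of 93%.
40x + 93y = 52(x + y)
40x + 93y = 52x + 52y
x(40 - 52) = y(52 - 93)
x/y = (93 - 52)/(52 - 40) = 41/12
Simplify: 41:12
Total parts = 53; one part = 84111/53 = 1587.00 mL
40% solution: 41×1587.00 = 65067.00 mL
93% solution: 12×1587.00 = 19044.00 mL
= ratio 41:12; 65067.00 mL and 19044.00 mL

ratio 41:12; 65067.00 mL and 19044.00 mL


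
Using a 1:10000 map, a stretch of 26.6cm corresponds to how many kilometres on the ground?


Real distance = map distance × scale
= 26.6cm × 10000
= 266000 cm = 2660.0 m
= 2.660 km

2.660 km


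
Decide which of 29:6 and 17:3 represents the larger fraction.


29/6 = 4.8333
17/3 = 5.6667
4.8333 < 5.6667, so 29:6 is less
= 17:3

17:3


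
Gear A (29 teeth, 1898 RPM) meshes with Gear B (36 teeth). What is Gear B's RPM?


Gear ratio = 29:36 = 29:36
RPM_B = RPM_A × (teeth_A / teeth_B)
= 1898 × (29/36)
= 1528.9 RPM

1528.9 RPM


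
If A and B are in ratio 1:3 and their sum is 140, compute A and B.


Let A = 1k, B = 3k.
1k + 3k = 140
4k = 140 → k = 140/4 = 35
A = 1×35 = 35, B = 3×35 = 105
= A = 35, B = 105

A = 35, B = 105


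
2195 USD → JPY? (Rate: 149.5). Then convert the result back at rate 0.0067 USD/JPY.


Amount × rate = 2195 × 149.5 = 328152.50 JPY
Round-trip: 328152.50 × 0.0067 = 2198.62 USD
= 328152.50 JPY, then 2198.62 USD

328152.50 JPY, then 2198.62 USD


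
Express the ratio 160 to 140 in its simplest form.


GCD(160, 140) = 20
160/20 : 140/20
= 8:7

8:7


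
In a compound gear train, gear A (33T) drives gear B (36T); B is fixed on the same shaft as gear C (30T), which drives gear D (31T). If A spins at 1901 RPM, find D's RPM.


Stage 1: RPM_B = RPM_A × t_A/t_B = 1901 × 33/36 = 62733/36 ≈ 1742.58
B and C share a shaft → RPM_C = RPM_B
Stage 2: RPM_D = RPM_C × t_C/t_D = RPM_A × (t_A×t_C)/(t_B×t_D)
Overall ratio = (33×30)/(36×31) = 990/1116
RPM_D = 1901 × 990/1116 = 1881990/1116
≈ 1686.37 RPM

1686.37 RPM


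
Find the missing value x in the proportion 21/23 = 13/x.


Cross multiply: 21 × x = 23 × 13
21x = 299
x = 299 / 21
= 14.24

14.24


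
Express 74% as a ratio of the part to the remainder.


74% means 74 parts out of 100; remainder = 26
Part : remainder = 74:26
GCD = 2
= 37:13

37:13


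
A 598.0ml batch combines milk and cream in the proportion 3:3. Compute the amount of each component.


Total parts = 3 + 3 = 6
milk: 598.0 × 3/6 = 299.0ml
cream: 598.0 × 3/6 = 299.0ml
= 299.0ml and 299.0ml

299.0ml and 299.0ml


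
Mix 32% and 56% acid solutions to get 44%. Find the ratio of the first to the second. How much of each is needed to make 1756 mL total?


Let x parts of 32% mix with y parts of 56%.
32x + 56y = 44(x + y)
32x + 56y = 44x + 44y
x(32 - 44) = y(44 - 56)
x/y = (56 - 44)/(44 - 32) = 12/12
Simplify: 1:1
Total parts = 2; one part = 1756/2 = 878.00 mL
32% solution: 1×878.00 = 878.00 mL
56% solution: 1×878.00 = 878.00 mL
= ratio 1:1; 878.00 mL and 878.00 mL

ratio 1:1; 878.00 mL and 878.00 mL


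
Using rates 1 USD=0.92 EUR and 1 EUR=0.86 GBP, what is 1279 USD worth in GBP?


Step 1: 1279 USD × 0.92 = 1176.68 EUR
Step 2: 1176.68 EUR × 0.86 = 1011.94 GBP
Implied rate USD→GBP = 0.92 × 0.86 = 0.7912
= 1011.94 GBP

1011.94 GBP


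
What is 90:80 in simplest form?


GCD(90, 80) = 10
90/10 : 80/10
= 9:8

9:8


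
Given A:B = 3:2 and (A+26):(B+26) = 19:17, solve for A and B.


Let A = 3k, B = 2k.
(3k + 26) / (2k + 26) = 19/17
Cross-multiply: 17(3k + 26) = 19(2k + 26)
51k + 442 = 38k + 494
51k - 38k = 494 - 442
13k = 52
k = 52/13 = 4
A = 3×4 = 12, B = 2×4 = 8
= A = 12, B = 8

A = 12, B = 8


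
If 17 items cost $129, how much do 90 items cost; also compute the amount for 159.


Direct proportion: y/x = constant
k = 129/17 ≈ 7.5882
y at x=90: k × 90 = 129 × 90 / 17 = 11610/17 ≈ 682.94
y at x=159: k × 159 = 129 × 159 / 17 = 20511/17 ≈ 1206.53
= 682.94 and 1206.53

682.94 and 1206.53


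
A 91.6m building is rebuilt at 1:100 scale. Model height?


Model size = real / scale
= 91.6 / 100
= 0.9160 m

0.9160 m


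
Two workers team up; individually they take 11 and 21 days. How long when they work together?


Rate of A = 1/11 per day
Rate of B = 1/21 per day
Combined rate = 1/11 + 1/21 = 32/231 ≈ 0.1385 per day
Days = 1 / combined rate = 231/32
≈ 7.22 days

7.22 days


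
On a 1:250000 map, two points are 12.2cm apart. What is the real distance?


Real distance = map distance × scale
= 12.2cm × 250000
= 3050000 cm = 30500.0 m
= 30.500 km

30.500 km


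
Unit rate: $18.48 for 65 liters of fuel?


Unit rate = total / quantity
= 18.48 / 65
= $0.28 per unit

$0.28 per unit


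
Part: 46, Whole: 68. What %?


Percentage = (part / whole) × 100
= (46 / 68) × 100
≈ 67.65%

67.65%


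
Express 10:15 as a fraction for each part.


Total parts = 10 + 15 = 25
First part: 10/25 = 2/5
Second part: 15/25 = 3/5
= 2/5 and 3/5

2/5 and 3/5


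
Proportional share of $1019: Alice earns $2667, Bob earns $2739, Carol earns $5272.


Total income = 2667 + 2739 + 5272 = $10678
Alice: $1019 × 2667/10678 = $254.51
Bob: $1019 × 2739/10678 = $261.38
Carol: $1019 × 5272/10678 = $503.11
= Alice: $254.51, Bob: $261.38, Carol: $503.11

Alice: $254.51, Bob: $261.38, Carol: $503.11


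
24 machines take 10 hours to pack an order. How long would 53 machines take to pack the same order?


Inverse proportion: x × y = constant
k = 24 × 10 = 240
y₂ = k / 53 = 240 / 53
= 4.53

4.53


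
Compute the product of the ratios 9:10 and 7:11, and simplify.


Compound ratio = (9×7) : (10×11)
= 63:110
GCD = 1
= 63:110

63:110


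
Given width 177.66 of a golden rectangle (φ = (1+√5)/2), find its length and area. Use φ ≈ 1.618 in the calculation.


φ = (1 + √5) / 2 ≈ 1.618
Length = width × φ = 177.66 × 1.618 = 287.45388
≈ 287.45
Area = width × length = 177.66 × 287.45388 = 51069.0563208 ≈ 51069.06
= Length: 287.45, Area: 51069.06

Length: 287.45, Area: 51069.06


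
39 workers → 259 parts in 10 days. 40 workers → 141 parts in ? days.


Days ∝ work / workers, so d₂ = d₁ × (m₁/m₂) × (w₂/w₁)
Workers factor (inverse): 39/40 = 0.9750
Work factor (direct): 141/259 ≈ 0.5444
d₂ = 10 × 39/40 × 141/259 = (10 × 39 × 141) / (40 × 259) = 54990/10360
≈ 5.31 days

5.31 days


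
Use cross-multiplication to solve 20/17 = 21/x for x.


Cross multiply: 20 × x = 17 × 21
20x = 357
x = 357 / 20
= 17.85

17.85


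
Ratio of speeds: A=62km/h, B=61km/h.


Ratio = 62:61
GCD = 1
Simplified = 62:61
Time ratio (same distance) = 61:62
Speed ratio = 62:61

62:61


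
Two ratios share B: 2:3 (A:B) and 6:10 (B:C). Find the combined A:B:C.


Match B: multiply A:B by 6 → 12:18
Multiply B:C by 3 → 18:30
Combined: 12:18:30
GCD = 6
= 2:3:5

2:3:5


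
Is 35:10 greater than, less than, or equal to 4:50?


35/10 = 3.5000
4/50 = 0.0800
3.5000 > 0.0800, so 35:10 is greater
= greater than

greater than


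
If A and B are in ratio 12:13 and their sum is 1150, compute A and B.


Let A = 12k, B = 13k.
12k + 13k = 1150
25k = 1150 → k = 1150/25 = 46
A = 12×46 = 552, B = 13×46 = 598
= A = 552, B = 598

A = 552, B = 598


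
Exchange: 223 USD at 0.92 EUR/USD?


Amount × rate = 223 × 0.92
= 205.16 EUR

205.16 EUR


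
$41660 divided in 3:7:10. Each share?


Total parts = 3 + 7 + 10 = 20
Part 1: 41660 × 3/20 = 6249.00
Part 2: 41660 × 7/20 = 14581.00
Part 3: 41660 × 10/20 = 20830.00
= Part 1: $6249.00, Part 2: $14581.00, Part 3: $20830.00

Part 1: $6249.00, Part 2: $14581.00, Part 3: $20830.00


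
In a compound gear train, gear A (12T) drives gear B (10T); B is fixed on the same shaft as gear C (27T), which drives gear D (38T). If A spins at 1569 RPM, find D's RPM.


Stage 1: RPM_B = RPM_A × t_A/t_B = 1569 × 12/10 = 18828/10 = 1882.80
B and C share a shaft → RPM_C = RPM_B
Stage 2: RPM_D = RPM_C × t_C/t_D = RPM_A × (t_A×t_C)/(t_B×t_D)
Overall ratio = (12×27)/(10×38) = 324/380
RPM_D = 1569 × 324/380 = 508356/380
≈ 1337.78 RPM

1337.78 RPM


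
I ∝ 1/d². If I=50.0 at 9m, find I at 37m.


I₁d₁² = I₂d₂²
I₂ = I₁ × (d₁/d₂)²
= 50.0 × (9/37)²
= 50.0 × 81/1369
= 4050/1369
≈ 2.9584

2.9584


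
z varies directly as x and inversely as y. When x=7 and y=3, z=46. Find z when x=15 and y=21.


z = k·x/y
Solve for k using the known point: k = z·y/x = 46×3/7 = 138/7 ≈ 19.7143
Now evaluate at x=15, y=21:
z = k × 15 / 21 = (138 × 15) / (7 × 21) = 2070/147
≈ 14.0816

14.0816


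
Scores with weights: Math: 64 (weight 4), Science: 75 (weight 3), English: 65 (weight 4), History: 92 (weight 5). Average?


Numerator = 64×4 + 75×3 + 65×4 + 92×5
= 256 + 225 + 260 + 460
= 1201
Total weight = 16
Weighted avg = 1201/16
= 75.06

75.06


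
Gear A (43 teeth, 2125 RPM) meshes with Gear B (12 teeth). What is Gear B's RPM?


Gear ratio = 43:12 = 43:12
RPM_B = RPM_A × (teeth_A / teeth_B)
= 2125 × (43/12)
= 7614.6 RPM

7614.6 RPM


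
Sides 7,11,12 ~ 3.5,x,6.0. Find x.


Scale factor = 3.5/7 = 0.5
Missing side = 11 × 0.5
= 5.5

5.5


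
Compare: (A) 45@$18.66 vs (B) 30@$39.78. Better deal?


Deal A: $18.66/45 = $0.4147/unit
Deal B: $39.78/30 = $1.3260/unit
A is cheaper per unit
= Deal A

Deal A


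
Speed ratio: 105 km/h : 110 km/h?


Ratio = 105:110
GCD = 5
Simplified = 21:22
Time ratio (same distance) = 22:21
Speed ratio = 21:22

21:22


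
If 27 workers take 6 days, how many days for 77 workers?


Inverse proportion: x × y = constant
k = 27 × 6 = 162
y₂ = k / 77 = 162 / 77
= 2.10

2.10


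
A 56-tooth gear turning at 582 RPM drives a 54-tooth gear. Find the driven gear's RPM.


Gear ratio = 56:54 = 28:27
RPM_B = RPM_A × (teeth_A / teeth_B)
= 582 × (56/54)
= 603.6 RPM

603.6 RPM


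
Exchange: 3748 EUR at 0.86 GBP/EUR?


Amount × rate = 3748 × 0.86
= 3223.28 GBP

3223.28 GBP


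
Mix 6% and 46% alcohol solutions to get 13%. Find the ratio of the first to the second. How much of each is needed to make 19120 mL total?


Let x parts of 6% mix with y parts of 46%.
6x + 46y = 13(x + y)
6x + 46y = 13x + 13y
x(6 - 13) = y(13 - 46)
x/y = (46 - 13)/(13 - 6) = 33/7
Simplify: 33:7
Total parts = 40; one part = 19120/40 = 478.00 mL
6% solution: 33×478.00 = 15774.00 mL
46% solution: 7×478.00 = 3346.00 mL
= ratio 33:7; 15774.00 mL and 3346.00 mL

ratio 33:7; 15774.00 mL and 3346.00 mL


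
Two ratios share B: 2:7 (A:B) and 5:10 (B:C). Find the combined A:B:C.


Match B: multiply A:B by 5 → 10:35
Multiply B:C by 7 → 35:70
Combined: 10:35:70
GCD = 5
= 2:7:14

2:7:14


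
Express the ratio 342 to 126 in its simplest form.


GCD(342, 126) = 18
342/18 : 126/18
= 19:7

19:7


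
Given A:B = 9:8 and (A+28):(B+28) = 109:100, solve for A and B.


Let A = 9k, B = 8k.
(9k + 28) / (8k + 28) = 109/100
Cross-multiply: 100(9k + 28) = 109(8k + 28)
900k + 2800 = 872k + 3052
900k - 872k = 3052 - 2800
28k = 252
k = 252/28 = 9
A = 9×9 = 81, B = 8×9 = 72
= A = 81, B = 72

A = 81, B = 72


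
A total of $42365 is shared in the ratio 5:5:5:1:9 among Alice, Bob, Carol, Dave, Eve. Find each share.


Total parts = 5 + 5 + 5 + 1 + 9 = 25
Alice: 42365 × 5/25 = 8473.00
Bob: 42365 × 5/25 = 8473.00
Carol: 42365 × 5/25 = 8473.00
Dave: 42365 × 1/25 = 1694.60
Eve: 42365 × 9/25 = 15251.40
= Alice: $8473.00, Bob: $8473.00, Carol: $8473.00, Dave: $1694.60, Eve: $15251.40

Alice: $8473.00, Bob: $8473.00, Carol: $8473.00, Dave: $1694.60, Eve: $15251.40


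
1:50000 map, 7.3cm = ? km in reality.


Real distance = map distance × scale
= 7.3cm × 50000
= 365000 cm = 3650.0 m
= 3.650 km

3.650 km


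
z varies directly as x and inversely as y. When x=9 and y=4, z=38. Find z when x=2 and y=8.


z = k·x/y
Solve for k using the known point: k = z·y/x = 38×4/9 = 152/9 ≈ 16.8889
Now evaluate at x=2, y=8:
z = k × 2 / 8 = (152 × 2) / (9 × 8) = 304/72
≈ 4.2222

4.2222


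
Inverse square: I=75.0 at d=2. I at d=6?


I₁d₁² = I₂d₂²
I₂ = I₁ × (d₁/d₂)²
= 75.0 × (2/6)²
= 75.0 × 4/36
= 300/36
≈ 8.3333

8.3333


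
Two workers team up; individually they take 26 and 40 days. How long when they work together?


Rate of A = 1/26 per day
Rate of B = 1/40 per day
Combined rate = 1/26 + 1/40 = 66/1040 ≈ 0.0635 per day
Days = 1 / combined rate = 1040/66
≈ 15.76 days

15.76 days


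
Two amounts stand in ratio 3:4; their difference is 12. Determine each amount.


Let A = 3k, B = 4k.
4k - 3k = 12
1k = 12 → k = 12/1 = 12
A = 3×12 = 36, B = 4×12 = 48
= A = 36, B = 48

A = 36, B = 48


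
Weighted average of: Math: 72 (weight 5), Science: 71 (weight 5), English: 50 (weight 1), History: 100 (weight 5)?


Numerator = 72×5 + 71×5 + 50×1 + 100×5
= 360 + 355 + 50 + 500
= 1265
Total weight = 16
Weighted avg = 1265/16
= 79.06

79.06


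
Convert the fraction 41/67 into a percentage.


Percentage = (part / whole) × 100
= (41 / 67) × 100
≈ 61.19%

61.19%


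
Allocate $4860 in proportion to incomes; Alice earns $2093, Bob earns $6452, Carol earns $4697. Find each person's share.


Total income = 2093 + 6452 + 4697 = $13242
Alice: $4860 × 2093/13242 = $768.16
Bob: $4860 × 6452/13242 = $2367.97
Carol: $4860 × 4697/13242 = $1723.86
= Alice: $768.16, Bob: $2367.97, Carol: $1723.86

Alice: $768.16, Bob: $2367.97, Carol: $1723.86


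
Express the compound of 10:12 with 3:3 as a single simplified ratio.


Compound ratio = (10×3) : (12×3)
= 30:36
GCD = 6
= 5:6

5:6


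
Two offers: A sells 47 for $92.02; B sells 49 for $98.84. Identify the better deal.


Deal A: $92.02/47 = $1.9579/unit
Deal B: $98.84/49 = $2.0171/unit
A is cheaper per unit
= Deal A

Deal A


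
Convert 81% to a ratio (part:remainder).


81% means 81 parts out of 100; remainder = 19
Part : remainder = 81:19
GCD = 1
= 81:19

81:19
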